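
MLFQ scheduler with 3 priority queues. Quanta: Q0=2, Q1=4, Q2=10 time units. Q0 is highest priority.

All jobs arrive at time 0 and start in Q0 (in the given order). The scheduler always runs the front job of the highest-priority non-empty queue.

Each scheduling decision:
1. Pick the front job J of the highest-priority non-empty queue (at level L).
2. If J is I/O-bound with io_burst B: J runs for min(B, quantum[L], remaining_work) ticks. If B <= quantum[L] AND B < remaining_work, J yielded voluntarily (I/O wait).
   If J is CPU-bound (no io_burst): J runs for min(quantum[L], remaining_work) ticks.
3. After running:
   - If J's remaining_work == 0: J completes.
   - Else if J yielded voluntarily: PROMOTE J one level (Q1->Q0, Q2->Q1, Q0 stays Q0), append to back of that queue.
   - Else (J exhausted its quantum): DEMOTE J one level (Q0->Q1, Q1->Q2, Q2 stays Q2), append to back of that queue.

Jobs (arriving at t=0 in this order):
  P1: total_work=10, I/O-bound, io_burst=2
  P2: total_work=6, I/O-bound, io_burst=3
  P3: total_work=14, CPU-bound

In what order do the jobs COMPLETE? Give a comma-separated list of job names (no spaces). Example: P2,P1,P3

Answer: P1,P2,P3

Derivation:
t=0-2: P1@Q0 runs 2, rem=8, I/O yield, promote→Q0. Q0=[P2,P3,P1] Q1=[] Q2=[]
t=2-4: P2@Q0 runs 2, rem=4, quantum used, demote→Q1. Q0=[P3,P1] Q1=[P2] Q2=[]
t=4-6: P3@Q0 runs 2, rem=12, quantum used, demote→Q1. Q0=[P1] Q1=[P2,P3] Q2=[]
t=6-8: P1@Q0 runs 2, rem=6, I/O yield, promote→Q0. Q0=[P1] Q1=[P2,P3] Q2=[]
t=8-10: P1@Q0 runs 2, rem=4, I/O yield, promote→Q0. Q0=[P1] Q1=[P2,P3] Q2=[]
t=10-12: P1@Q0 runs 2, rem=2, I/O yield, promote→Q0. Q0=[P1] Q1=[P2,P3] Q2=[]
t=12-14: P1@Q0 runs 2, rem=0, completes. Q0=[] Q1=[P2,P3] Q2=[]
t=14-17: P2@Q1 runs 3, rem=1, I/O yield, promote→Q0. Q0=[P2] Q1=[P3] Q2=[]
t=17-18: P2@Q0 runs 1, rem=0, completes. Q0=[] Q1=[P3] Q2=[]
t=18-22: P3@Q1 runs 4, rem=8, quantum used, demote→Q2. Q0=[] Q1=[] Q2=[P3]
t=22-30: P3@Q2 runs 8, rem=0, completes. Q0=[] Q1=[] Q2=[]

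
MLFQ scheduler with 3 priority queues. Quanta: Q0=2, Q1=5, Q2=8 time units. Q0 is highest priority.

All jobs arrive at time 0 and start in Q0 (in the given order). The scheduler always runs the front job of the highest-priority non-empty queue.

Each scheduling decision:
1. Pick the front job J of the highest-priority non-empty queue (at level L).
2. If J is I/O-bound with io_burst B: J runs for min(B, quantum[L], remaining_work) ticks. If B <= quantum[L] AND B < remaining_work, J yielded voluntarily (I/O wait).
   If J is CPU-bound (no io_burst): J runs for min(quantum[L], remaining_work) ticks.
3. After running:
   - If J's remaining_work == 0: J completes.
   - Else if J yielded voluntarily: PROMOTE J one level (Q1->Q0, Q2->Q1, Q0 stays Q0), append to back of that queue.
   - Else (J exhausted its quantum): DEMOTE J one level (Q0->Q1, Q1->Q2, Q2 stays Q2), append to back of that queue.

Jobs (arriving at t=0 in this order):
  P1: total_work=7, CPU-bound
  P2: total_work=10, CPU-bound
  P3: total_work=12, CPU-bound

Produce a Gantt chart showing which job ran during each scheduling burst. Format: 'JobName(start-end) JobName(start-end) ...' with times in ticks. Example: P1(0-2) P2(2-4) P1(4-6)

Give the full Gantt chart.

t=0-2: P1@Q0 runs 2, rem=5, quantum used, demote→Q1. Q0=[P2,P3] Q1=[P1] Q2=[]
t=2-4: P2@Q0 runs 2, rem=8, quantum used, demote→Q1. Q0=[P3] Q1=[P1,P2] Q2=[]
t=4-6: P3@Q0 runs 2, rem=10, quantum used, demote→Q1. Q0=[] Q1=[P1,P2,P3] Q2=[]
t=6-11: P1@Q1 runs 5, rem=0, completes. Q0=[] Q1=[P2,P3] Q2=[]
t=11-16: P2@Q1 runs 5, rem=3, quantum used, demote→Q2. Q0=[] Q1=[P3] Q2=[P2]
t=16-21: P3@Q1 runs 5, rem=5, quantum used, demote→Q2. Q0=[] Q1=[] Q2=[P2,P3]
t=21-24: P2@Q2 runs 3, rem=0, completes. Q0=[] Q1=[] Q2=[P3]
t=24-29: P3@Q2 runs 5, rem=0, completes. Q0=[] Q1=[] Q2=[]

Answer: P1(0-2) P2(2-4) P3(4-6) P1(6-11) P2(11-16) P3(16-21) P2(21-24) P3(24-29)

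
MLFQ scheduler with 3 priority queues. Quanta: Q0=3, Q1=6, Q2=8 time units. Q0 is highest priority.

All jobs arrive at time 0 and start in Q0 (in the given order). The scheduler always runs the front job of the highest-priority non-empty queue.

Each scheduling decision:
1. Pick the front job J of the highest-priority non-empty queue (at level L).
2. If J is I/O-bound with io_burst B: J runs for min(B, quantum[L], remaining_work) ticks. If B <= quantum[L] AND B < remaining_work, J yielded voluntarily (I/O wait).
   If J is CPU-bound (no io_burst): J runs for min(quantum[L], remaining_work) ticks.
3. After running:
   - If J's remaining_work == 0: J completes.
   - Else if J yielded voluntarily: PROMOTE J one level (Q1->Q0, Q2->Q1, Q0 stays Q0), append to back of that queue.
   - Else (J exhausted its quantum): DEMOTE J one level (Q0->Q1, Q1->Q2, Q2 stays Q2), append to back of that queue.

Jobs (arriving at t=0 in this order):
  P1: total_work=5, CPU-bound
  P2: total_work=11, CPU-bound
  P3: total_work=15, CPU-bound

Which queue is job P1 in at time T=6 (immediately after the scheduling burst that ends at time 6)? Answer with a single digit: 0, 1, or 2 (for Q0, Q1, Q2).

Answer: 1

Derivation:
t=0-3: P1@Q0 runs 3, rem=2, quantum used, demote→Q1. Q0=[P2,P3] Q1=[P1] Q2=[]
t=3-6: P2@Q0 runs 3, rem=8, quantum used, demote→Q1. Q0=[P3] Q1=[P1,P2] Q2=[]
t=6-9: P3@Q0 runs 3, rem=12, quantum used, demote→Q1. Q0=[] Q1=[P1,P2,P3] Q2=[]
t=9-11: P1@Q1 runs 2, rem=0, completes. Q0=[] Q1=[P2,P3] Q2=[]
t=11-17: P2@Q1 runs 6, rem=2, quantum used, demote→Q2. Q0=[] Q1=[P3] Q2=[P2]
t=17-23: P3@Q1 runs 6, rem=6, quantum used, demote→Q2. Q0=[] Q1=[] Q2=[P2,P3]
t=23-25: P2@Q2 runs 2, rem=0, completes. Q0=[] Q1=[] Q2=[P3]
t=25-31: P3@Q2 runs 6, rem=0, completes. Q0=[] Q1=[] Q2=[]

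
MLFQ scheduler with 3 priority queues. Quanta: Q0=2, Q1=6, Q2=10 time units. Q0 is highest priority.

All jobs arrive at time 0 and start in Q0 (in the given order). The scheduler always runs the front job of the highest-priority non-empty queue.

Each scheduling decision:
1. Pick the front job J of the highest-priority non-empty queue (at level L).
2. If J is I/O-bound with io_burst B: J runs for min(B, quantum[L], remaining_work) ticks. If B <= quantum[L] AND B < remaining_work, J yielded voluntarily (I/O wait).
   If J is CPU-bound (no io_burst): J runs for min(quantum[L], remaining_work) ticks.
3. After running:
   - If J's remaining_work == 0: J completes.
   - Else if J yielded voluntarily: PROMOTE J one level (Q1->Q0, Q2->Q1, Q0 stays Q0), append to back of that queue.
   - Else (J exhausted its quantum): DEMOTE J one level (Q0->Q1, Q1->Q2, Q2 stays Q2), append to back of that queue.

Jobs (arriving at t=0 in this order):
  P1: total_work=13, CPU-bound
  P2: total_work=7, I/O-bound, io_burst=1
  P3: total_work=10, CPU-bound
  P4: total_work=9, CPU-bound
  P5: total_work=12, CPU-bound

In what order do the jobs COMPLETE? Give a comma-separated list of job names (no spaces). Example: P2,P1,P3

t=0-2: P1@Q0 runs 2, rem=11, quantum used, demote→Q1. Q0=[P2,P3,P4,P5] Q1=[P1] Q2=[]
t=2-3: P2@Q0 runs 1, rem=6, I/O yield, promote→Q0. Q0=[P3,P4,P5,P2] Q1=[P1] Q2=[]
t=3-5: P3@Q0 runs 2, rem=8, quantum used, demote→Q1. Q0=[P4,P5,P2] Q1=[P1,P3] Q2=[]
t=5-7: P4@Q0 runs 2, rem=7, quantum used, demote→Q1. Q0=[P5,P2] Q1=[P1,P3,P4] Q2=[]
t=7-9: P5@Q0 runs 2, rem=10, quantum used, demote→Q1. Q0=[P2] Q1=[P1,P3,P4,P5] Q2=[]
t=9-10: P2@Q0 runs 1, rem=5, I/O yield, promote→Q0. Q0=[P2] Q1=[P1,P3,P4,P5] Q2=[]
t=10-11: P2@Q0 runs 1, rem=4, I/O yield, promote→Q0. Q0=[P2] Q1=[P1,P3,P4,P5] Q2=[]
t=11-12: P2@Q0 runs 1, rem=3, I/O yield, promote→Q0. Q0=[P2] Q1=[P1,P3,P4,P5] Q2=[]
t=12-13: P2@Q0 runs 1, rem=2, I/O yield, promote→Q0. Q0=[P2] Q1=[P1,P3,P4,P5] Q2=[]
t=13-14: P2@Q0 runs 1, rem=1, I/O yield, promote→Q0. Q0=[P2] Q1=[P1,P3,P4,P5] Q2=[]
t=14-15: P2@Q0 runs 1, rem=0, completes. Q0=[] Q1=[P1,P3,P4,P5] Q2=[]
t=15-21: P1@Q1 runs 6, rem=5, quantum used, demote→Q2. Q0=[] Q1=[P3,P4,P5] Q2=[P1]
t=21-27: P3@Q1 runs 6, rem=2, quantum used, demote→Q2. Q0=[] Q1=[P4,P5] Q2=[P1,P3]
t=27-33: P4@Q1 runs 6, rem=1, quantum used, demote→Q2. Q0=[] Q1=[P5] Q2=[P1,P3,P4]
t=33-39: P5@Q1 runs 6, rem=4, quantum used, demote→Q2. Q0=[] Q1=[] Q2=[P1,P3,P4,P5]
t=39-44: P1@Q2 runs 5, rem=0, completes. Q0=[] Q1=[] Q2=[P3,P4,P5]
t=44-46: P3@Q2 runs 2, rem=0, completes. Q0=[] Q1=[] Q2=[P4,P5]
t=46-47: P4@Q2 runs 1, rem=0, completes. Q0=[] Q1=[] Q2=[P5]
t=47-51: P5@Q2 runs 4, rem=0, completes. Q0=[] Q1=[] Q2=[]

Answer: P2,P1,P3,P4,P5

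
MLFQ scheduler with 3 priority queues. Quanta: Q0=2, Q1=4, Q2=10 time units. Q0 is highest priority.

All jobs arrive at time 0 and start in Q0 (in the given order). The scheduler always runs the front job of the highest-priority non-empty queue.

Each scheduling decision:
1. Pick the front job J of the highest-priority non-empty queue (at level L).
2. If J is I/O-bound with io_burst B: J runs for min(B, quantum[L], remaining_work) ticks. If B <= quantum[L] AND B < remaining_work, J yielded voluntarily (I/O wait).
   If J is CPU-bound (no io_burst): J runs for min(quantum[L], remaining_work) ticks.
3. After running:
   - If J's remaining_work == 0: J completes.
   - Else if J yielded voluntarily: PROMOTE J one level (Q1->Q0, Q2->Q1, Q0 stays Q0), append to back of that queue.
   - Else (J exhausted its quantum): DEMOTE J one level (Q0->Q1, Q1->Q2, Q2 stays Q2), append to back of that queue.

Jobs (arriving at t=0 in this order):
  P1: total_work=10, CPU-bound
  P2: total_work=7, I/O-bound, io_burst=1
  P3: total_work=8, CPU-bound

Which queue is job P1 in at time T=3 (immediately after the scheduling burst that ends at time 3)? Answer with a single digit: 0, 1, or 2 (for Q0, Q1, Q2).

t=0-2: P1@Q0 runs 2, rem=8, quantum used, demote→Q1. Q0=[P2,P3] Q1=[P1] Q2=[]
t=2-3: P2@Q0 runs 1, rem=6, I/O yield, promote→Q0. Q0=[P3,P2] Q1=[P1] Q2=[]
t=3-5: P3@Q0 runs 2, rem=6, quantum used, demote→Q1. Q0=[P2] Q1=[P1,P3] Q2=[]
t=5-6: P2@Q0 runs 1, rem=5, I/O yield, promote→Q0. Q0=[P2] Q1=[P1,P3] Q2=[]
t=6-7: P2@Q0 runs 1, rem=4, I/O yield, promote→Q0. Q0=[P2] Q1=[P1,P3] Q2=[]
t=7-8: P2@Q0 runs 1, rem=3, I/O yield, promote→Q0. Q0=[P2] Q1=[P1,P3] Q2=[]
t=8-9: P2@Q0 runs 1, rem=2, I/O yield, promote→Q0. Q0=[P2] Q1=[P1,P3] Q2=[]
t=9-10: P2@Q0 runs 1, rem=1, I/O yield, promote→Q0. Q0=[P2] Q1=[P1,P3] Q2=[]
t=10-11: P2@Q0 runs 1, rem=0, completes. Q0=[] Q1=[P1,P3] Q2=[]
t=11-15: P1@Q1 runs 4, rem=4, quantum used, demote→Q2. Q0=[] Q1=[P3] Q2=[P1]
t=15-19: P3@Q1 runs 4, rem=2, quantum used, demote→Q2. Q0=[] Q1=[] Q2=[P1,P3]
t=19-23: P1@Q2 runs 4, rem=0, completes. Q0=[] Q1=[] Q2=[P3]
t=23-25: P3@Q2 runs 2, rem=0, completes. Q0=[] Q1=[] Q2=[]

Answer: 1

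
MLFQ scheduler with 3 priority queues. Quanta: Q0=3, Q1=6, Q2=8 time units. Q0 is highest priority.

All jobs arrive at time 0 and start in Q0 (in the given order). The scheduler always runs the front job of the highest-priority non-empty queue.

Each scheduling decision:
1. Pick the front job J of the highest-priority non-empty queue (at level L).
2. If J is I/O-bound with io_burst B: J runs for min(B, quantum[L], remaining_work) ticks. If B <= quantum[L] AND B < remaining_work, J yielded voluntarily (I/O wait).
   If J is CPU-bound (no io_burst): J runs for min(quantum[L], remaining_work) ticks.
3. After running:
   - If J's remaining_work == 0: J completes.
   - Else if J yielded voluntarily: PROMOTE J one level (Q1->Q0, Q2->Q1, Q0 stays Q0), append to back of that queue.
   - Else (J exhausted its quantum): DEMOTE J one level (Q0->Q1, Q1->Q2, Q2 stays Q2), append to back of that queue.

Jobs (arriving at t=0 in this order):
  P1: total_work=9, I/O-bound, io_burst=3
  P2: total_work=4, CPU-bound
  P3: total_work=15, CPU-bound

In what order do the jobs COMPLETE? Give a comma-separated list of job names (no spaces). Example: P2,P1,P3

Answer: P1,P2,P3

Derivation:
t=0-3: P1@Q0 runs 3, rem=6, I/O yield, promote→Q0. Q0=[P2,P3,P1] Q1=[] Q2=[]
t=3-6: P2@Q0 runs 3, rem=1, quantum used, demote→Q1. Q0=[P3,P1] Q1=[P2] Q2=[]
t=6-9: P3@Q0 runs 3, rem=12, quantum used, demote→Q1. Q0=[P1] Q1=[P2,P3] Q2=[]
t=9-12: P1@Q0 runs 3, rem=3, I/O yield, promote→Q0. Q0=[P1] Q1=[P2,P3] Q2=[]
t=12-15: P1@Q0 runs 3, rem=0, completes. Q0=[] Q1=[P2,P3] Q2=[]
t=15-16: P2@Q1 runs 1, rem=0, completes. Q0=[] Q1=[P3] Q2=[]
t=16-22: P3@Q1 runs 6, rem=6, quantum used, demote→Q2. Q0=[] Q1=[] Q2=[P3]
t=22-28: P3@Q2 runs 6, rem=0, completes. Q0=[] Q1=[] Q2=[]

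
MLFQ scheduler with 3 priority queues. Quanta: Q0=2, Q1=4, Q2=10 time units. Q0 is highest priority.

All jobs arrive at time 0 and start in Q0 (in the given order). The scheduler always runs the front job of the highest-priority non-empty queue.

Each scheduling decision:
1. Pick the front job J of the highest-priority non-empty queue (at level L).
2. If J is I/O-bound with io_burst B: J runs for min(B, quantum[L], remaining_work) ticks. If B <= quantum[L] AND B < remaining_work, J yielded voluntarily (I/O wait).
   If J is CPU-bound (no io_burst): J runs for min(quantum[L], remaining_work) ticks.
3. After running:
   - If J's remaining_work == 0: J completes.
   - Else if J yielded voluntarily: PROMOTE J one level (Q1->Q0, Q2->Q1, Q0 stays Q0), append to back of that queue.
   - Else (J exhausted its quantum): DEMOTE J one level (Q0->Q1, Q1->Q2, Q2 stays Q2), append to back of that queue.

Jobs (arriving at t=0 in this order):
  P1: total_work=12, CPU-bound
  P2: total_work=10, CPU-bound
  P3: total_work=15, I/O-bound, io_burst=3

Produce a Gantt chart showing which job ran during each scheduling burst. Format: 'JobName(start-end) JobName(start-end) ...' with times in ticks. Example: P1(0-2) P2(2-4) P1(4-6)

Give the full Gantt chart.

t=0-2: P1@Q0 runs 2, rem=10, quantum used, demote→Q1. Q0=[P2,P3] Q1=[P1] Q2=[]
t=2-4: P2@Q0 runs 2, rem=8, quantum used, demote→Q1. Q0=[P3] Q1=[P1,P2] Q2=[]
t=4-6: P3@Q0 runs 2, rem=13, quantum used, demote→Q1. Q0=[] Q1=[P1,P2,P3] Q2=[]
t=6-10: P1@Q1 runs 4, rem=6, quantum used, demote→Q2. Q0=[] Q1=[P2,P3] Q2=[P1]
t=10-14: P2@Q1 runs 4, rem=4, quantum used, demote→Q2. Q0=[] Q1=[P3] Q2=[P1,P2]
t=14-17: P3@Q1 runs 3, rem=10, I/O yield, promote→Q0. Q0=[P3] Q1=[] Q2=[P1,P2]
t=17-19: P3@Q0 runs 2, rem=8, quantum used, demote→Q1. Q0=[] Q1=[P3] Q2=[P1,P2]
t=19-22: P3@Q1 runs 3, rem=5, I/O yield, promote→Q0. Q0=[P3] Q1=[] Q2=[P1,P2]
t=22-24: P3@Q0 runs 2, rem=3, quantum used, demote→Q1. Q0=[] Q1=[P3] Q2=[P1,P2]
t=24-27: P3@Q1 runs 3, rem=0, completes. Q0=[] Q1=[] Q2=[P1,P2]
t=27-33: P1@Q2 runs 6, rem=0, completes. Q0=[] Q1=[] Q2=[P2]
t=33-37: P2@Q2 runs 4, rem=0, completes. Q0=[] Q1=[] Q2=[]

Answer: P1(0-2) P2(2-4) P3(4-6) P1(6-10) P2(10-14) P3(14-17) P3(17-19) P3(19-22) P3(22-24) P3(24-27) P1(27-33) P2(33-37)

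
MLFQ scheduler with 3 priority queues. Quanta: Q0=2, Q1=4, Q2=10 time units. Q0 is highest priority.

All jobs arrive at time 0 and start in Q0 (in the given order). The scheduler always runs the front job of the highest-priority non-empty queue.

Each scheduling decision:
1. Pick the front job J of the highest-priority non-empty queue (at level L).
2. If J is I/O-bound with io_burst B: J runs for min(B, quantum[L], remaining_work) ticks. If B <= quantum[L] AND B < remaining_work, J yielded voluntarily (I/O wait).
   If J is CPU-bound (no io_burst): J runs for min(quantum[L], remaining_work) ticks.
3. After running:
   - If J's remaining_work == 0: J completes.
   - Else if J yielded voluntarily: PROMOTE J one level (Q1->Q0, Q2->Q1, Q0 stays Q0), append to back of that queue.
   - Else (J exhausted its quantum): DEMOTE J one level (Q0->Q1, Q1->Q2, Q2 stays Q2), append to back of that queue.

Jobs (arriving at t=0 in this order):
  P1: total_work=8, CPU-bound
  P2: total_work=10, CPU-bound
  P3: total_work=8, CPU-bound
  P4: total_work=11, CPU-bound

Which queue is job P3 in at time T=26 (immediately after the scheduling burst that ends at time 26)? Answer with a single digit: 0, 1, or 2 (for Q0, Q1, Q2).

Answer: 2

Derivation:
t=0-2: P1@Q0 runs 2, rem=6, quantum used, demote→Q1. Q0=[P2,P3,P4] Q1=[P1] Q2=[]
t=2-4: P2@Q0 runs 2, rem=8, quantum used, demote→Q1. Q0=[P3,P4] Q1=[P1,P2] Q2=[]
t=4-6: P3@Q0 runs 2, rem=6, quantum used, demote→Q1. Q0=[P4] Q1=[P1,P2,P3] Q2=[]
t=6-8: P4@Q0 runs 2, rem=9, quantum used, demote→Q1. Q0=[] Q1=[P1,P2,P3,P4] Q2=[]
t=8-12: P1@Q1 runs 4, rem=2, quantum used, demote→Q2. Q0=[] Q1=[P2,P3,P4] Q2=[P1]
t=12-16: P2@Q1 runs 4, rem=4, quantum used, demote→Q2. Q0=[] Q1=[P3,P4] Q2=[P1,P2]
t=16-20: P3@Q1 runs 4, rem=2, quantum used, demote→Q2. Q0=[] Q1=[P4] Q2=[P1,P2,P3]
t=20-24: P4@Q1 runs 4, rem=5, quantum used, demote→Q2. Q0=[] Q1=[] Q2=[P1,P2,P3,P4]
t=24-26: P1@Q2 runs 2, rem=0, completes. Q0=[] Q1=[] Q2=[P2,P3,P4]
t=26-30: P2@Q2 runs 4, rem=0, completes. Q0=[] Q1=[] Q2=[P3,P4]
t=30-32: P3@Q2 runs 2, rem=0, completes. Q0=[] Q1=[] Q2=[P4]
t=32-37: P4@Q2 runs 5, rem=0, completes. Q0=[] Q1=[] Q2=[]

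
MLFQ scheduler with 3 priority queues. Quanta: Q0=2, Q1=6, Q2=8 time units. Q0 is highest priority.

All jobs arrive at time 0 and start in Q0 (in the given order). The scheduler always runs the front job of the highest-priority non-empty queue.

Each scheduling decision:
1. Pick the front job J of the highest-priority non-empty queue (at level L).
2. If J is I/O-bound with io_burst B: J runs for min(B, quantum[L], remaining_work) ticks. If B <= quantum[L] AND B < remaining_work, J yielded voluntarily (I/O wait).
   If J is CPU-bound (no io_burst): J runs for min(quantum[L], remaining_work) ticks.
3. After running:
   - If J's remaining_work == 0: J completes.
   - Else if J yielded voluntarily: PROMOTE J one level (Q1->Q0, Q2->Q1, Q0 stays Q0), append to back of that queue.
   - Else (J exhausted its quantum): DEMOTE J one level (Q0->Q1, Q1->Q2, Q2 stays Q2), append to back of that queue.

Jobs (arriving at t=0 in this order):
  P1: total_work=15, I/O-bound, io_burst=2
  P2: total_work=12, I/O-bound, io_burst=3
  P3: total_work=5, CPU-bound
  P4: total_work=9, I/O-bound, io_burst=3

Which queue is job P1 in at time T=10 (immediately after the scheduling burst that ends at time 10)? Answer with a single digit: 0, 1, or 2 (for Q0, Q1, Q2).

Answer: 0

Derivation:
t=0-2: P1@Q0 runs 2, rem=13, I/O yield, promote→Q0. Q0=[P2,P3,P4,P1] Q1=[] Q2=[]
t=2-4: P2@Q0 runs 2, rem=10, quantum used, demote→Q1. Q0=[P3,P4,P1] Q1=[P2] Q2=[]
t=4-6: P3@Q0 runs 2, rem=3, quantum used, demote→Q1. Q0=[P4,P1] Q1=[P2,P3] Q2=[]
t=6-8: P4@Q0 runs 2, rem=7, quantum used, demote→Q1. Q0=[P1] Q1=[P2,P3,P4] Q2=[]
t=8-10: P1@Q0 runs 2, rem=11, I/O yield, promote→Q0. Q0=[P1] Q1=[P2,P3,P4] Q2=[]
t=10-12: P1@Q0 runs 2, rem=9, I/O yield, promote→Q0. Q0=[P1] Q1=[P2,P3,P4] Q2=[]
t=12-14: P1@Q0 runs 2, rem=7, I/O yield, promote→Q0. Q0=[P1] Q1=[P2,P3,P4] Q2=[]
t=14-16: P1@Q0 runs 2, rem=5, I/O yield, promote→Q0. Q0=[P1] Q1=[P2,P3,P4] Q2=[]
t=16-18: P1@Q0 runs 2, rem=3, I/O yield, promote→Q0. Q0=[P1] Q1=[P2,P3,P4] Q2=[]
t=18-20: P1@Q0 runs 2, rem=1, I/O yield, promote→Q0. Q0=[P1] Q1=[P2,P3,P4] Q2=[]
t=20-21: P1@Q0 runs 1, rem=0, completes. Q0=[] Q1=[P2,P3,P4] Q2=[]
t=21-24: P2@Q1 runs 3, rem=7, I/O yield, promote→Q0. Q0=[P2] Q1=[P3,P4] Q2=[]
t=24-26: P2@Q0 runs 2, rem=5, quantum used, demote→Q1. Q0=[] Q1=[P3,P4,P2] Q2=[]
t=26-29: P3@Q1 runs 3, rem=0, completes. Q0=[] Q1=[P4,P2] Q2=[]
t=29-32: P4@Q1 runs 3, rem=4, I/O yield, promote→Q0. Q0=[P4] Q1=[P2] Q2=[]
t=32-34: P4@Q0 runs 2, rem=2, quantum used, demote→Q1. Q0=[] Q1=[P2,P4] Q2=[]
t=34-37: P2@Q1 runs 3, rem=2, I/O yield, promote→Q0. Q0=[P2] Q1=[P4] Q2=[]
t=37-39: P2@Q0 runs 2, rem=0, completes. Q0=[] Q1=[P4] Q2=[]
t=39-41: P4@Q1 runs 2, rem=0, completes. Q0=[] Q1=[] Q2=[]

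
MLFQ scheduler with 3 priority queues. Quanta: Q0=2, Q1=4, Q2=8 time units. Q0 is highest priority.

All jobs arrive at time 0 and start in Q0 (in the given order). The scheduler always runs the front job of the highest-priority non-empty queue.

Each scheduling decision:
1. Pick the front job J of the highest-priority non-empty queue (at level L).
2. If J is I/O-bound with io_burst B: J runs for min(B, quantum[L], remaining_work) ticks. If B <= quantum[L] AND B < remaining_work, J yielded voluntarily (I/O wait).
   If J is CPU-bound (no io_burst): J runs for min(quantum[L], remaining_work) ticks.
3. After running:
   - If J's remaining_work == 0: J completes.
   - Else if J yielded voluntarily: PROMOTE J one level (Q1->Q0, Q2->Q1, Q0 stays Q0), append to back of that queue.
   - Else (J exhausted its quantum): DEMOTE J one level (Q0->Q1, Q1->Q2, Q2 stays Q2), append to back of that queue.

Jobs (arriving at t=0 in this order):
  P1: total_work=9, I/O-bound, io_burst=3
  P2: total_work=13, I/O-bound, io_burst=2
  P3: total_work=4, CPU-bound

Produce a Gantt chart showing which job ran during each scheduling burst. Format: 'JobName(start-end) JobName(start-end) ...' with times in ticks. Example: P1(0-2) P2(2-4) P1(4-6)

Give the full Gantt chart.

Answer: P1(0-2) P2(2-4) P3(4-6) P2(6-8) P2(8-10) P2(10-12) P2(12-14) P2(14-16) P2(16-17) P1(17-20) P1(20-22) P3(22-24) P1(24-26)

Derivation:
t=0-2: P1@Q0 runs 2, rem=7, quantum used, demote→Q1. Q0=[P2,P3] Q1=[P1] Q2=[]
t=2-4: P2@Q0 runs 2, rem=11, I/O yield, promote→Q0. Q0=[P3,P2] Q1=[P1] Q2=[]
t=4-6: P3@Q0 runs 2, rem=2, quantum used, demote→Q1. Q0=[P2] Q1=[P1,P3] Q2=[]
t=6-8: P2@Q0 runs 2, rem=9, I/O yield, promote→Q0. Q0=[P2] Q1=[P1,P3] Q2=[]
t=8-10: P2@Q0 runs 2, rem=7, I/O yield, promote→Q0. Q0=[P2] Q1=[P1,P3] Q2=[]
t=10-12: P2@Q0 runs 2, rem=5, I/O yield, promote→Q0. Q0=[P2] Q1=[P1,P3] Q2=[]
t=12-14: P2@Q0 runs 2, rem=3, I/O yield, promote→Q0. Q0=[P2] Q1=[P1,P3] Q2=[]
t=14-16: P2@Q0 runs 2, rem=1, I/O yield, promote→Q0. Q0=[P2] Q1=[P1,P3] Q2=[]
t=16-17: P2@Q0 runs 1, rem=0, completes. Q0=[] Q1=[P1,P3] Q2=[]
t=17-20: P1@Q1 runs 3, rem=4, I/O yield, promote→Q0. Q0=[P1] Q1=[P3] Q2=[]
t=20-22: P1@Q0 runs 2, rem=2, quantum used, demote→Q1. Q0=[] Q1=[P3,P1] Q2=[]
t=22-24: P3@Q1 runs 2, rem=0, completes. Q0=[] Q1=[P1] Q2=[]
t=24-26: P1@Q1 runs 2, rem=0, completes. Q0=[] Q1=[] Q2=[]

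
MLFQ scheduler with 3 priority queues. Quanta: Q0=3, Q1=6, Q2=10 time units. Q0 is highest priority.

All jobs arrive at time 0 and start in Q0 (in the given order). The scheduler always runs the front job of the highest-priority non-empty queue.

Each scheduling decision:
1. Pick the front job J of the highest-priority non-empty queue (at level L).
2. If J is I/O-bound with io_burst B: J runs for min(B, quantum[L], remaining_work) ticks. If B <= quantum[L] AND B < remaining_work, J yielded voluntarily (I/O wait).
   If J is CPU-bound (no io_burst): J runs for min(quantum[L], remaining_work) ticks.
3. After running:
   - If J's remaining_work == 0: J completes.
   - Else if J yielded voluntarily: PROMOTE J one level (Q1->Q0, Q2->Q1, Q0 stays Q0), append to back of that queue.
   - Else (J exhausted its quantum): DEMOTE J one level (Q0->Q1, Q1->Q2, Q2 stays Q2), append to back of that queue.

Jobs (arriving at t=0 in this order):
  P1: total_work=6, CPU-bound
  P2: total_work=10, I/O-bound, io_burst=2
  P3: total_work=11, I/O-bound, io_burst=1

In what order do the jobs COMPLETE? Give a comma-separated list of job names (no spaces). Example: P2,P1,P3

t=0-3: P1@Q0 runs 3, rem=3, quantum used, demote→Q1. Q0=[P2,P3] Q1=[P1] Q2=[]
t=3-5: P2@Q0 runs 2, rem=8, I/O yield, promote→Q0. Q0=[P3,P2] Q1=[P1] Q2=[]
t=5-6: P3@Q0 runs 1, rem=10, I/O yield, promote→Q0. Q0=[P2,P3] Q1=[P1] Q2=[]
t=6-8: P2@Q0 runs 2, rem=6, I/O yield, promote→Q0. Q0=[P3,P2] Q1=[P1] Q2=[]
t=8-9: P3@Q0 runs 1, rem=9, I/O yield, promote→Q0. Q0=[P2,P3] Q1=[P1] Q2=[]
t=9-11: P2@Q0 runs 2, rem=4, I/O yield, promote→Q0. Q0=[P3,P2] Q1=[P1] Q2=[]
t=11-12: P3@Q0 runs 1, rem=8, I/O yield, promote→Q0. Q0=[P2,P3] Q1=[P1] Q2=[]
t=12-14: P2@Q0 runs 2, rem=2, I/O yield, promote→Q0. Q0=[P3,P2] Q1=[P1] Q2=[]
t=14-15: P3@Q0 runs 1, rem=7, I/O yield, promote→Q0. Q0=[P2,P3] Q1=[P1] Q2=[]
t=15-17: P2@Q0 runs 2, rem=0, completes. Q0=[P3] Q1=[P1] Q2=[]
t=17-18: P3@Q0 runs 1, rem=6, I/O yield, promote→Q0. Q0=[P3] Q1=[P1] Q2=[]
t=18-19: P3@Q0 runs 1, rem=5, I/O yield, promote→Q0. Q0=[P3] Q1=[P1] Q2=[]
t=19-20: P3@Q0 runs 1, rem=4, I/O yield, promote→Q0. Q0=[P3] Q1=[P1] Q2=[]
t=20-21: P3@Q0 runs 1, rem=3, I/O yield, promote→Q0. Q0=[P3] Q1=[P1] Q2=[]
t=21-22: P3@Q0 runs 1, rem=2, I/O yield, promote→Q0. Q0=[P3] Q1=[P1] Q2=[]
t=22-23: P3@Q0 runs 1, rem=1, I/O yield, promote→Q0. Q0=[P3] Q1=[P1] Q2=[]
t=23-24: P3@Q0 runs 1, rem=0, completes. Q0=[] Q1=[P1] Q2=[]
t=24-27: P1@Q1 runs 3, rem=0, completes. Q0=[] Q1=[] Q2=[]

Answer: P2,P3,P1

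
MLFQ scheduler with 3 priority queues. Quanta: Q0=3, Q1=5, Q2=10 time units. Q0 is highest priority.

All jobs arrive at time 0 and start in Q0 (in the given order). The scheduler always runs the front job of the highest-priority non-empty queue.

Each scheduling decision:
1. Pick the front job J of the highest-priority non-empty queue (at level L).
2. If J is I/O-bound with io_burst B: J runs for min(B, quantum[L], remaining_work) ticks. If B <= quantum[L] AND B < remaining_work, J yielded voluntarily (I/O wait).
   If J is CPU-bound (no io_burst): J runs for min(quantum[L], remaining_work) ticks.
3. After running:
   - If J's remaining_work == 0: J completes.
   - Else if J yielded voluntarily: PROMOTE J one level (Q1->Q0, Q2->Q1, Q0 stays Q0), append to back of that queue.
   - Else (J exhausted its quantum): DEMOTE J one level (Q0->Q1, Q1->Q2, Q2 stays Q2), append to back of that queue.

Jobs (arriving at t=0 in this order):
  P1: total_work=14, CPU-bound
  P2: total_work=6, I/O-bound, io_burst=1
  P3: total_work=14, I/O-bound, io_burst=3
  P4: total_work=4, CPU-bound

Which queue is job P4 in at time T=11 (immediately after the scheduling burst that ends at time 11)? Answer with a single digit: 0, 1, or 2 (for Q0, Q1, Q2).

t=0-3: P1@Q0 runs 3, rem=11, quantum used, demote→Q1. Q0=[P2,P3,P4] Q1=[P1] Q2=[]
t=3-4: P2@Q0 runs 1, rem=5, I/O yield, promote→Q0. Q0=[P3,P4,P2] Q1=[P1] Q2=[]
t=4-7: P3@Q0 runs 3, rem=11, I/O yield, promote→Q0. Q0=[P4,P2,P3] Q1=[P1] Q2=[]
t=7-10: P4@Q0 runs 3, rem=1, quantum used, demote→Q1. Q0=[P2,P3] Q1=[P1,P4] Q2=[]
t=10-11: P2@Q0 runs 1, rem=4, I/O yield, promote→Q0. Q0=[P3,P2] Q1=[P1,P4] Q2=[]
t=11-14: P3@Q0 runs 3, rem=8, I/O yield, promote→Q0. Q0=[P2,P3] Q1=[P1,P4] Q2=[]
t=14-15: P2@Q0 runs 1, rem=3, I/O yield, promote→Q0. Q0=[P3,P2] Q1=[P1,P4] Q2=[]
t=15-18: P3@Q0 runs 3, rem=5, I/O yield, promote→Q0. Q0=[P2,P3] Q1=[P1,P4] Q2=[]
t=18-19: P2@Q0 runs 1, rem=2, I/O yield, promote→Q0. Q0=[P3,P2] Q1=[P1,P4] Q2=[]
t=19-22: P3@Q0 runs 3, rem=2, I/O yield, promote→Q0. Q0=[P2,P3] Q1=[P1,P4] Q2=[]
t=22-23: P2@Q0 runs 1, rem=1, I/O yield, promote→Q0. Q0=[P3,P2] Q1=[P1,P4] Q2=[]
t=23-25: P3@Q0 runs 2, rem=0, completes. Q0=[P2] Q1=[P1,P4] Q2=[]
t=25-26: P2@Q0 runs 1, rem=0, completes. Q0=[] Q1=[P1,P4] Q2=[]
t=26-31: P1@Q1 runs 5, rem=6, quantum used, demote→Q2. Q0=[] Q1=[P4] Q2=[P1]
t=31-32: P4@Q1 runs 1, rem=0, completes. Q0=[] Q1=[] Q2=[P1]
t=32-38: P1@Q2 runs 6, rem=0, completes. Q0=[] Q1=[] Q2=[]

Answer: 1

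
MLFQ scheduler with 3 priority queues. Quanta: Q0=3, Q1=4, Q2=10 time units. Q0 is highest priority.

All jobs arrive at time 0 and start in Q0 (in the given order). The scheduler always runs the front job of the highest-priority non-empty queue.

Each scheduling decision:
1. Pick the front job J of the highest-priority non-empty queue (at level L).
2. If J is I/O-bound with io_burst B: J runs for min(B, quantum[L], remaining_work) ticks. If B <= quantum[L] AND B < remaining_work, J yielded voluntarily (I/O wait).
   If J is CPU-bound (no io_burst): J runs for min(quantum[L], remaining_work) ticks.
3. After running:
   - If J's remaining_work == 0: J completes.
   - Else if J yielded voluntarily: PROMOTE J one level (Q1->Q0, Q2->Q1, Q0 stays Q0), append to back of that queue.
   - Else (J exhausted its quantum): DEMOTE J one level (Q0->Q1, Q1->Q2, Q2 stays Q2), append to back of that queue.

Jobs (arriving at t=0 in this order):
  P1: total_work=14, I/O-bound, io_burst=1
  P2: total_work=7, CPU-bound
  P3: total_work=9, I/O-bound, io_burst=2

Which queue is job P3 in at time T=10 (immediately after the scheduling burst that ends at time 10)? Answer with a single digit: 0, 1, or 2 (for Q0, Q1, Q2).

Answer: 0

Derivation:
t=0-1: P1@Q0 runs 1, rem=13, I/O yield, promote→Q0. Q0=[P2,P3,P1] Q1=[] Q2=[]
t=1-4: P2@Q0 runs 3, rem=4, quantum used, demote→Q1. Q0=[P3,P1] Q1=[P2] Q2=[]
t=4-6: P3@Q0 runs 2, rem=7, I/O yield, promote→Q0. Q0=[P1,P3] Q1=[P2] Q2=[]
t=6-7: P1@Q0 runs 1, rem=12, I/O yield, promote→Q0. Q0=[P3,P1] Q1=[P2] Q2=[]
t=7-9: P3@Q0 runs 2, rem=5, I/O yield, promote→Q0. Q0=[P1,P3] Q1=[P2] Q2=[]
t=9-10: P1@Q0 runs 1, rem=11, I/O yield, promote→Q0. Q0=[P3,P1] Q1=[P2] Q2=[]
t=10-12: P3@Q0 runs 2, rem=3, I/O yield, promote→Q0. Q0=[P1,P3] Q1=[P2] Q2=[]
t=12-13: P1@Q0 runs 1, rem=10, I/O yield, promote→Q0. Q0=[P3,P1] Q1=[P2] Q2=[]
t=13-15: P3@Q0 runs 2, rem=1, I/O yield, promote→Q0. Q0=[P1,P3] Q1=[P2] Q2=[]
t=15-16: P1@Q0 runs 1, rem=9, I/O yield, promote→Q0. Q0=[P3,P1] Q1=[P2] Q2=[]
t=16-17: P3@Q0 runs 1, rem=0, completes. Q0=[P1] Q1=[P2] Q2=[]
t=17-18: P1@Q0 runs 1, rem=8, I/O yield, promote→Q0. Q0=[P1] Q1=[P2] Q2=[]
t=18-19: P1@Q0 runs 1, rem=7, I/O yield, promote→Q0. Q0=[P1] Q1=[P2] Q2=[]
t=19-20: P1@Q0 runs 1, rem=6, I/O yield, promote→Q0. Q0=[P1] Q1=[P2] Q2=[]
t=20-21: P1@Q0 runs 1, rem=5, I/O yield, promote→Q0. Q0=[P1] Q1=[P2] Q2=[]
t=21-22: P1@Q0 runs 1, rem=4, I/O yield, promote→Q0. Q0=[P1] Q1=[P2] Q2=[]
t=22-23: P1@Q0 runs 1, rem=3, I/O yield, promote→Q0. Q0=[P1] Q1=[P2] Q2=[]
t=23-24: P1@Q0 runs 1, rem=2, I/O yield, promote→Q0. Q0=[P1] Q1=[P2] Q2=[]
t=24-25: P1@Q0 runs 1, rem=1, I/O yield, promote→Q0. Q0=[P1] Q1=[P2] Q2=[]
t=25-26: P1@Q0 runs 1, rem=0, completes. Q0=[] Q1=[P2] Q2=[]
t=26-30: P2@Q1 runs 4, rem=0, completes. Q0=[] Q1=[] Q2=[]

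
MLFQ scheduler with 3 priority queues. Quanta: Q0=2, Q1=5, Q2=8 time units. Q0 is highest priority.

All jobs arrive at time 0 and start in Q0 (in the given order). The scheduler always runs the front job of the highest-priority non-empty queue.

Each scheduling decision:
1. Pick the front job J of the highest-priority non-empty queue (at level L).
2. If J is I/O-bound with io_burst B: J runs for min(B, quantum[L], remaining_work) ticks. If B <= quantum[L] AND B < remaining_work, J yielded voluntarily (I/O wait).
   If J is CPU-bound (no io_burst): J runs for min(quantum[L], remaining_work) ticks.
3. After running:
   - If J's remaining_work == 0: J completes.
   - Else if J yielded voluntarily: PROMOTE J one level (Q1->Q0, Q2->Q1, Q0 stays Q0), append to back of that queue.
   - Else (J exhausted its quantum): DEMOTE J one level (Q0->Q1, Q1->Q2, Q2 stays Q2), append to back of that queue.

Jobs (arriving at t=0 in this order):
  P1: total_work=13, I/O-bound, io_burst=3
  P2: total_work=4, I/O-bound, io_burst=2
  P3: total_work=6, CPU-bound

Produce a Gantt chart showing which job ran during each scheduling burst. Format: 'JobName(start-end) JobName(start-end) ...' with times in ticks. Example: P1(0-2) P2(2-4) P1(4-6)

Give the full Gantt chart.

Answer: P1(0-2) P2(2-4) P3(4-6) P2(6-8) P1(8-11) P1(11-13) P3(13-17) P1(17-20) P1(20-22) P1(22-23)

Derivation:
t=0-2: P1@Q0 runs 2, rem=11, quantum used, demote→Q1. Q0=[P2,P3] Q1=[P1] Q2=[]
t=2-4: P2@Q0 runs 2, rem=2, I/O yield, promote→Q0. Q0=[P3,P2] Q1=[P1] Q2=[]
t=4-6: P3@Q0 runs 2, rem=4, quantum used, demote→Q1. Q0=[P2] Q1=[P1,P3] Q2=[]
t=6-8: P2@Q0 runs 2, rem=0, completes. Q0=[] Q1=[P1,P3] Q2=[]
t=8-11: P1@Q1 runs 3, rem=8, I/O yield, promote→Q0. Q0=[P1] Q1=[P3] Q2=[]
t=11-13: P1@Q0 runs 2, rem=6, quantum used, demote→Q1. Q0=[] Q1=[P3,P1] Q2=[]
t=13-17: P3@Q1 runs 4, rem=0, completes. Q0=[] Q1=[P1] Q2=[]
t=17-20: P1@Q1 runs 3, rem=3, I/O yield, promote→Q0. Q0=[P1] Q1=[] Q2=[]
t=20-22: P1@Q0 runs 2, rem=1, quantum used, demote→Q1. Q0=[] Q1=[P1] Q2=[]
t=22-23: P1@Q1 runs 1, rem=0, completes. Q0=[] Q1=[] Q2=[]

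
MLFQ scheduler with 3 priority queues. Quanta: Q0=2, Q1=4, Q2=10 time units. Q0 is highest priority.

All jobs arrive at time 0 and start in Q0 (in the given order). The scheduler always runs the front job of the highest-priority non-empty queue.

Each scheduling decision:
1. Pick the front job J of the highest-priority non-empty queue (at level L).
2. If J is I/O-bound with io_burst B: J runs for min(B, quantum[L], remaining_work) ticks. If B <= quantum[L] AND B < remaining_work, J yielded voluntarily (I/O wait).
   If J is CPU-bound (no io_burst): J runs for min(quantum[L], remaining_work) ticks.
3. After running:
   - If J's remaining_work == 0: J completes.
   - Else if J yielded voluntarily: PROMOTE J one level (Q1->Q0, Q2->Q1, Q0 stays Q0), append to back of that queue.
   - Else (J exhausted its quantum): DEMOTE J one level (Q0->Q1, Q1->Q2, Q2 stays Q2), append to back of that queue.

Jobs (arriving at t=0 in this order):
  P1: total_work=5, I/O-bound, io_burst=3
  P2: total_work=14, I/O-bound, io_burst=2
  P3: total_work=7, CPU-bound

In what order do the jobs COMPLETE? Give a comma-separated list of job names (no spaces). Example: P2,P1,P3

Answer: P2,P1,P3

Derivation:
t=0-2: P1@Q0 runs 2, rem=3, quantum used, demote→Q1. Q0=[P2,P3] Q1=[P1] Q2=[]
t=2-4: P2@Q0 runs 2, rem=12, I/O yield, promote→Q0. Q0=[P3,P2] Q1=[P1] Q2=[]
t=4-6: P3@Q0 runs 2, rem=5, quantum used, demote→Q1. Q0=[P2] Q1=[P1,P3] Q2=[]
t=6-8: P2@Q0 runs 2, rem=10, I/O yield, promote→Q0. Q0=[P2] Q1=[P1,P3] Q2=[]
t=8-10: P2@Q0 runs 2, rem=8, I/O yield, promote→Q0. Q0=[P2] Q1=[P1,P3] Q2=[]
t=10-12: P2@Q0 runs 2, rem=6, I/O yield, promote→Q0. Q0=[P2] Q1=[P1,P3] Q2=[]
t=12-14: P2@Q0 runs 2, rem=4, I/O yield, promote→Q0. Q0=[P2] Q1=[P1,P3] Q2=[]
t=14-16: P2@Q0 runs 2, rem=2, I/O yield, promote→Q0. Q0=[P2] Q1=[P1,P3] Q2=[]
t=16-18: P2@Q0 runs 2, rem=0, completes. Q0=[] Q1=[P1,P3] Q2=[]
t=18-21: P1@Q1 runs 3, rem=0, completes. Q0=[] Q1=[P3] Q2=[]
t=21-25: P3@Q1 runs 4, rem=1, quantum used, demote→Q2. Q0=[] Q1=[] Q2=[P3]
t=25-26: P3@Q2 runs 1, rem=0, completes. Q0=[] Q1=[] Q2=[]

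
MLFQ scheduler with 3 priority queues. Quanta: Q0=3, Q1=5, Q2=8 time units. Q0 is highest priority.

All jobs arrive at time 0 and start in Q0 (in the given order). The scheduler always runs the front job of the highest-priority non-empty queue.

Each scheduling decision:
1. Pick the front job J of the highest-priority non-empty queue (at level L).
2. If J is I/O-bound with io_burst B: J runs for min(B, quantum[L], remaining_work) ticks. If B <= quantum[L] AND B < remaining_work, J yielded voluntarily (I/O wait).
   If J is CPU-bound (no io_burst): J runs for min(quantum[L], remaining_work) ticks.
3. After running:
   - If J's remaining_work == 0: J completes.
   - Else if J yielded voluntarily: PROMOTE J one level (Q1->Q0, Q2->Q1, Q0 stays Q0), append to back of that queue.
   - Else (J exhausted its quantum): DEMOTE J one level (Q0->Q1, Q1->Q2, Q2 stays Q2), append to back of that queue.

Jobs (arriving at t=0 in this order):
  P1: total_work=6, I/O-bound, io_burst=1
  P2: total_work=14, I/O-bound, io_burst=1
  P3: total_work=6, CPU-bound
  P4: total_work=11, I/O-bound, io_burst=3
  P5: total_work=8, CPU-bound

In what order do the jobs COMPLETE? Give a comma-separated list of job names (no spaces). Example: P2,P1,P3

t=0-1: P1@Q0 runs 1, rem=5, I/O yield, promote→Q0. Q0=[P2,P3,P4,P5,P1] Q1=[] Q2=[]
t=1-2: P2@Q0 runs 1, rem=13, I/O yield, promote→Q0. Q0=[P3,P4,P5,P1,P2] Q1=[] Q2=[]
t=2-5: P3@Q0 runs 3, rem=3, quantum used, demote→Q1. Q0=[P4,P5,P1,P2] Q1=[P3] Q2=[]
t=5-8: P4@Q0 runs 3, rem=8, I/O yield, promote→Q0. Q0=[P5,P1,P2,P4] Q1=[P3] Q2=[]
t=8-11: P5@Q0 runs 3, rem=5, quantum used, demote→Q1. Q0=[P1,P2,P4] Q1=[P3,P5] Q2=[]
t=11-12: P1@Q0 runs 1, rem=4, I/O yield, promote→Q0. Q0=[P2,P4,P1] Q1=[P3,P5] Q2=[]
t=12-13: P2@Q0 runs 1, rem=12, I/O yield, promote→Q0. Q0=[P4,P1,P2] Q1=[P3,P5] Q2=[]
t=13-16: P4@Q0 runs 3, rem=5, I/O yield, promote→Q0. Q0=[P1,P2,P4] Q1=[P3,P5] Q2=[]
t=16-17: P1@Q0 runs 1, rem=3, I/O yield, promote→Q0. Q0=[P2,P4,P1] Q1=[P3,P5] Q2=[]
t=17-18: P2@Q0 runs 1, rem=11, I/O yield, promote→Q0. Q0=[P4,P1,P2] Q1=[P3,P5] Q2=[]
t=18-21: P4@Q0 runs 3, rem=2, I/O yield, promote→Q0. Q0=[P1,P2,P4] Q1=[P3,P5] Q2=[]
t=21-22: P1@Q0 runs 1, rem=2, I/O yield, promote→Q0. Q0=[P2,P4,P1] Q1=[P3,P5] Q2=[]
t=22-23: P2@Q0 runs 1, rem=10, I/O yield, promote→Q0. Q0=[P4,P1,P2] Q1=[P3,P5] Q2=[]
t=23-25: P4@Q0 runs 2, rem=0, completes. Q0=[P1,P2] Q1=[P3,P5] Q2=[]
t=25-26: P1@Q0 runs 1, rem=1, I/O yield, promote→Q0. Q0=[P2,P1] Q1=[P3,P5] Q2=[]
t=26-27: P2@Q0 runs 1, rem=9, I/O yield, promote→Q0. Q0=[P1,P2] Q1=[P3,P5] Q2=[]
t=27-28: P1@Q0 runs 1, rem=0, completes. Q0=[P2] Q1=[P3,P5] Q2=[]
t=28-29: P2@Q0 runs 1, rem=8, I/O yield, promote→Q0. Q0=[P2] Q1=[P3,P5] Q2=[]
t=29-30: P2@Q0 runs 1, rem=7, I/O yield, promote→Q0. Q0=[P2] Q1=[P3,P5] Q2=[]
t=30-31: P2@Q0 runs 1, rem=6, I/O yield, promote→Q0. Q0=[P2] Q1=[P3,P5] Q2=[]
t=31-32: P2@Q0 runs 1, rem=5, I/O yield, promote→Q0. Q0=[P2] Q1=[P3,P5] Q2=[]
t=32-33: P2@Q0 runs 1, rem=4, I/O yield, promote→Q0. Q0=[P2] Q1=[P3,P5] Q2=[]
t=33-34: P2@Q0 runs 1, rem=3, I/O yield, promote→Q0. Q0=[P2] Q1=[P3,P5] Q2=[]
t=34-35: P2@Q0 runs 1, rem=2, I/O yield, promote→Q0. Q0=[P2] Q1=[P3,P5] Q2=[]
t=35-36: P2@Q0 runs 1, rem=1, I/O yield, promote→Q0. Q0=[P2] Q1=[P3,P5] Q2=[]
t=36-37: P2@Q0 runs 1, rem=0, completes. Q0=[] Q1=[P3,P5] Q2=[]
t=37-40: P3@Q1 runs 3, rem=0, completes. Q0=[] Q1=[P5] Q2=[]
t=40-45: P5@Q1 runs 5, rem=0, completes. Q0=[] Q1=[] Q2=[]

Answer: P4,P1,P2,P3,P5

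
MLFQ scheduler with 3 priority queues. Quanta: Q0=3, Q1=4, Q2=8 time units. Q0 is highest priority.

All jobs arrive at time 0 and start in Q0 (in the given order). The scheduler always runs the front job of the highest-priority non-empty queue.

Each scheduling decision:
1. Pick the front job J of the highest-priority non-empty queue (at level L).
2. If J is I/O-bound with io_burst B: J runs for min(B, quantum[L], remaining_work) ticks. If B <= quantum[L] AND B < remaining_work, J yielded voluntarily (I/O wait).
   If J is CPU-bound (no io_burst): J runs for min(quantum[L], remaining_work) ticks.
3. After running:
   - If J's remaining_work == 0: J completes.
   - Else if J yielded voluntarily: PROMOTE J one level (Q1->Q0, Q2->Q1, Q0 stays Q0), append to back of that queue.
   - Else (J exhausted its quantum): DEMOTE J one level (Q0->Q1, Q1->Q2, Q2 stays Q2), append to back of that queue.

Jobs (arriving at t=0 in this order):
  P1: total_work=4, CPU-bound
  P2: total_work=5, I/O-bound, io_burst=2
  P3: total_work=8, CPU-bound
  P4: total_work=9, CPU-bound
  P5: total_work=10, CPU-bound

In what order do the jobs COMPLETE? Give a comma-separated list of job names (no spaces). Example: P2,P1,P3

t=0-3: P1@Q0 runs 3, rem=1, quantum used, demote→Q1. Q0=[P2,P3,P4,P5] Q1=[P1] Q2=[]
t=3-5: P2@Q0 runs 2, rem=3, I/O yield, promote→Q0. Q0=[P3,P4,P5,P2] Q1=[P1] Q2=[]
t=5-8: P3@Q0 runs 3, rem=5, quantum used, demote→Q1. Q0=[P4,P5,P2] Q1=[P1,P3] Q2=[]
t=8-11: P4@Q0 runs 3, rem=6, quantum used, demote→Q1. Q0=[P5,P2] Q1=[P1,P3,P4] Q2=[]
t=11-14: P5@Q0 runs 3, rem=7, quantum used, demote→Q1. Q0=[P2] Q1=[P1,P3,P4,P5] Q2=[]
t=14-16: P2@Q0 runs 2, rem=1, I/O yield, promote→Q0. Q0=[P2] Q1=[P1,P3,P4,P5] Q2=[]
t=16-17: P2@Q0 runs 1, rem=0, completes. Q0=[] Q1=[P1,P3,P4,P5] Q2=[]
t=17-18: P1@Q1 runs 1, rem=0, completes. Q0=[] Q1=[P3,P4,P5] Q2=[]
t=18-22: P3@Q1 runs 4, rem=1, quantum used, demote→Q2. Q0=[] Q1=[P4,P5] Q2=[P3]
t=22-26: P4@Q1 runs 4, rem=2, quantum used, demote→Q2. Q0=[] Q1=[P5] Q2=[P3,P4]
t=26-30: P5@Q1 runs 4, rem=3, quantum used, demote→Q2. Q0=[] Q1=[] Q2=[P3,P4,P5]
t=30-31: P3@Q2 runs 1, rem=0, completes. Q0=[] Q1=[] Q2=[P4,P5]
t=31-33: P4@Q2 runs 2, rem=0, completes. Q0=[] Q1=[] Q2=[P5]
t=33-36: P5@Q2 runs 3, rem=0, completes. Q0=[] Q1=[] Q2=[]

Answer: P2,P1,P3,P4,P5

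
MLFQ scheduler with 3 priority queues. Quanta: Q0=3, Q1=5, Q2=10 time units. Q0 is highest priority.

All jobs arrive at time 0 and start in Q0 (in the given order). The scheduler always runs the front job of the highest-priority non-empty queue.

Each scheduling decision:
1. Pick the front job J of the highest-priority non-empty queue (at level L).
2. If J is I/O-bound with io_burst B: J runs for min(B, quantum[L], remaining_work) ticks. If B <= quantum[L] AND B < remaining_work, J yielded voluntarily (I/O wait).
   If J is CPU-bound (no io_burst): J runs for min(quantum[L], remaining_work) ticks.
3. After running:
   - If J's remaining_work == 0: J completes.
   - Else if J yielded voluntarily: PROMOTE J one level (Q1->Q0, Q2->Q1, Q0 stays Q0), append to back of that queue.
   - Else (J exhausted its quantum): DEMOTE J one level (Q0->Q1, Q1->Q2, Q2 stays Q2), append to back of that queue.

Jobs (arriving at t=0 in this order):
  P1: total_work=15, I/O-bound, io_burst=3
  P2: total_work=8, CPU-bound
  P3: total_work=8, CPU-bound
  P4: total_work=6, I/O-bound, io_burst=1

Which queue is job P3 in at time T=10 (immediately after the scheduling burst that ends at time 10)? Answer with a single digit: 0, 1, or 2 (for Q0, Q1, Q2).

Answer: 1

Derivation:
t=0-3: P1@Q0 runs 3, rem=12, I/O yield, promote→Q0. Q0=[P2,P3,P4,P1] Q1=[] Q2=[]
t=3-6: P2@Q0 runs 3, rem=5, quantum used, demote→Q1. Q0=[P3,P4,P1] Q1=[P2] Q2=[]
t=6-9: P3@Q0 runs 3, rem=5, quantum used, demote→Q1. Q0=[P4,P1] Q1=[P2,P3] Q2=[]
t=9-10: P4@Q0 runs 1, rem=5, I/O yield, promote→Q0. Q0=[P1,P4] Q1=[P2,P3] Q2=[]
t=10-13: P1@Q0 runs 3, rem=9, I/O yield, promote→Q0. Q0=[P4,P1] Q1=[P2,P3] Q2=[]
t=13-14: P4@Q0 runs 1, rem=4, I/O yield, promote→Q0. Q0=[P1,P4] Q1=[P2,P3] Q2=[]
t=14-17: P1@Q0 runs 3, rem=6, I/O yield, promote→Q0. Q0=[P4,P1] Q1=[P2,P3] Q2=[]
t=17-18: P4@Q0 runs 1, rem=3, I/O yield, promote→Q0. Q0=[P1,P4] Q1=[P2,P3] Q2=[]
t=18-21: P1@Q0 runs 3, rem=3, I/O yield, promote→Q0. Q0=[P4,P1] Q1=[P2,P3] Q2=[]
t=21-22: P4@Q0 runs 1, rem=2, I/O yield, promote→Q0. Q0=[P1,P4] Q1=[P2,P3] Q2=[]
t=22-25: P1@Q0 runs 3, rem=0, completes. Q0=[P4] Q1=[P2,P3] Q2=[]
t=25-26: P4@Q0 runs 1, rem=1, I/O yield, promote→Q0. Q0=[P4] Q1=[P2,P3] Q2=[]
t=26-27: P4@Q0 runs 1, rem=0, completes. Q0=[] Q1=[P2,P3] Q2=[]
t=27-32: P2@Q1 runs 5, rem=0, completes. Q0=[] Q1=[P3] Q2=[]
t=32-37: P3@Q1 runs 5, rem=0, completes. Q0=[] Q1=[] Q2=[]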